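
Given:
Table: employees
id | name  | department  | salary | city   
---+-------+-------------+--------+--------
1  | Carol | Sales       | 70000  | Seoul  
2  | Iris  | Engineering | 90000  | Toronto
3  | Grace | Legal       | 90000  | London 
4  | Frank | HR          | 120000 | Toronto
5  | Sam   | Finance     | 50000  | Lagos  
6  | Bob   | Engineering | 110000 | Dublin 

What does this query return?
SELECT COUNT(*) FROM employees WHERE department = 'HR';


Counting rows where department = 'HR'
  Frank -> MATCH


1


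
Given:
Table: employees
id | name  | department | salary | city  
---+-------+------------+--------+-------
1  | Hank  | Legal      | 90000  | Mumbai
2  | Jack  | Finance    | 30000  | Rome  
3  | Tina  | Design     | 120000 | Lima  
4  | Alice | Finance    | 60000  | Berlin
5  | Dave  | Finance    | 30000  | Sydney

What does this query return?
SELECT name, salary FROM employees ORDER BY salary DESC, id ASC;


Sorting by salary DESC, then id ASC for ties

5 rows:
Tina, 120000
Hank, 90000
Alice, 60000
Jack, 30000
Dave, 30000


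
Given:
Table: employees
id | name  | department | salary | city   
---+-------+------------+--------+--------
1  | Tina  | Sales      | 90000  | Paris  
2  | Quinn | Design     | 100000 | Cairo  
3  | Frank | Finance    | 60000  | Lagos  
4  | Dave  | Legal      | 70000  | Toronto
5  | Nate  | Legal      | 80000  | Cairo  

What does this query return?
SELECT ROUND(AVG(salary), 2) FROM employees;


SUM(salary) = 400000
COUNT = 5
ROUND(AVG, 2) = ROUND(400000 / 5, 2) = 80000.0

80000.0


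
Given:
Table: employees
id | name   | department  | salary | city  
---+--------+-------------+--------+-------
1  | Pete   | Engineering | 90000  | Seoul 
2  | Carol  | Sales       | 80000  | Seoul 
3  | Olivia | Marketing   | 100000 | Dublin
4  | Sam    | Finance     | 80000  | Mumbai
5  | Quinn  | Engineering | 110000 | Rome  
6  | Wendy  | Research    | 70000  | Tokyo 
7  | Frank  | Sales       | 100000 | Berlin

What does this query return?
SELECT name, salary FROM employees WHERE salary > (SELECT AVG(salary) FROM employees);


Subquery: AVG(salary) = 90000.0
Filtering: salary > 90000.0
  Olivia (100000) -> MATCH
  Quinn (110000) -> MATCH
  Frank (100000) -> MATCH


3 rows:
Olivia, 100000
Quinn, 110000
Frank, 100000


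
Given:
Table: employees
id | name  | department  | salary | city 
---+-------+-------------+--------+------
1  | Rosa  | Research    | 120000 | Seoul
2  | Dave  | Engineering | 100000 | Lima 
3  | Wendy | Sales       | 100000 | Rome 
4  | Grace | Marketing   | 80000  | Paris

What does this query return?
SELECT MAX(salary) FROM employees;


Salaries: 120000, 100000, 100000, 80000
MAX = 120000

120000


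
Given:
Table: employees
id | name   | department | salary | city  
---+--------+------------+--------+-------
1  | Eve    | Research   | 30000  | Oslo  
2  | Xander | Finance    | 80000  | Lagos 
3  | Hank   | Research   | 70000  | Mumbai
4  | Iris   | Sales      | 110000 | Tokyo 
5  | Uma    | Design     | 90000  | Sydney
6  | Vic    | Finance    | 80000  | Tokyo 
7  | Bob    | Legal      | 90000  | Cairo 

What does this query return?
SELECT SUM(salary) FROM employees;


SUM(salary) = 30000 + 80000 + 70000 + 110000 + 90000 + 80000 + 90000 = 550000

550000


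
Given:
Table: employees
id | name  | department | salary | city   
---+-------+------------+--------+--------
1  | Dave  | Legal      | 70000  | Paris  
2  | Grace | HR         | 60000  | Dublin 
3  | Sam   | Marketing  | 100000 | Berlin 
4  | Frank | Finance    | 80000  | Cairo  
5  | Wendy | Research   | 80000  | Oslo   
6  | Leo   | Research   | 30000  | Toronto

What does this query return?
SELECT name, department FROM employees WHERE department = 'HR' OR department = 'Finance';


Filtering: department = 'HR' OR 'Finance'
Matching: 2 rows

2 rows:
Grace, HR
Frank, Finance


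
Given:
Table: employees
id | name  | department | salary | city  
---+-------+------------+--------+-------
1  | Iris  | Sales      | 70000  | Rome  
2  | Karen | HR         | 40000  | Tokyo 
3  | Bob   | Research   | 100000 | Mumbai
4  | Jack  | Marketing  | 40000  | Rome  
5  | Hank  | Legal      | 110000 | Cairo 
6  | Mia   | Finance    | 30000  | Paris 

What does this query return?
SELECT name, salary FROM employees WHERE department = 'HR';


Filtering: department = 'HR'
Matching rows: 1

1 rows:
Karen, 40000


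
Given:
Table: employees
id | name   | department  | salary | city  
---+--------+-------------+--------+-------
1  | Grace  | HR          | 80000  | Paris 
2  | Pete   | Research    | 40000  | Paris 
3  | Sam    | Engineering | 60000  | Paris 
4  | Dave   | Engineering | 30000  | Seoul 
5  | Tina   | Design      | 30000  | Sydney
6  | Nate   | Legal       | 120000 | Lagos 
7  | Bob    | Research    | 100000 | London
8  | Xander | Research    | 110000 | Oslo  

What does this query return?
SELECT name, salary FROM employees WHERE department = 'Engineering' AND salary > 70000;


Filtering: department = 'Engineering' AND salary > 70000
Matching: 0 rows

Empty result set (0 rows)


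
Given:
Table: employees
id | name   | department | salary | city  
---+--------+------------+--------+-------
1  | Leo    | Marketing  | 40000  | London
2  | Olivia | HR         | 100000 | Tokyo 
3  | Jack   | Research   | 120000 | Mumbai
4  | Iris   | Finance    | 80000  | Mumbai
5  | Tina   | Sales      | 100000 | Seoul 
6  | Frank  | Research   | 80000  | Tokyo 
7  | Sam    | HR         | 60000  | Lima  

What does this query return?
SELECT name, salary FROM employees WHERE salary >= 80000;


Filtering: salary >= 80000
Matching: 5 rows

5 rows:
Olivia, 100000
Jack, 120000
Iris, 80000
Tina, 100000
Frank, 80000


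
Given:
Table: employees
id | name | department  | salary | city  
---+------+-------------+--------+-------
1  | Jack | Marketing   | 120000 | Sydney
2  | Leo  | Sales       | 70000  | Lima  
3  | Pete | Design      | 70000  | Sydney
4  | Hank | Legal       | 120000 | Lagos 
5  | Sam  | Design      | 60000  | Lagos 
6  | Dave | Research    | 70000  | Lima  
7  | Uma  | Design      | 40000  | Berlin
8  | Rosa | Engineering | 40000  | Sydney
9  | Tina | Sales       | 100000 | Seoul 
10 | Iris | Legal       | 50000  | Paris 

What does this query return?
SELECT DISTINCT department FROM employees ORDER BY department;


All 'department' values (row order): Marketing, Sales, Design, Legal, Design, Research, Design, Engineering, Sales, Legal
Removing duplicates leaves 6 unique value(s).

6 values:
Design
Engineering
Legal
Marketing
Research
Sales


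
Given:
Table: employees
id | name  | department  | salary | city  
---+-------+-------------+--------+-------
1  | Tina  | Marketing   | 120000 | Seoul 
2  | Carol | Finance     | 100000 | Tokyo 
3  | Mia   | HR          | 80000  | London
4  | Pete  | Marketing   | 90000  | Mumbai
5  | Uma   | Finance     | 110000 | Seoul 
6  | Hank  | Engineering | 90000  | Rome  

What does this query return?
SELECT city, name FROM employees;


Projecting columns: city, name

6 rows:
Seoul, Tina
Tokyo, Carol
London, Mia
Mumbai, Pete
Seoul, Uma
Rome, Hank


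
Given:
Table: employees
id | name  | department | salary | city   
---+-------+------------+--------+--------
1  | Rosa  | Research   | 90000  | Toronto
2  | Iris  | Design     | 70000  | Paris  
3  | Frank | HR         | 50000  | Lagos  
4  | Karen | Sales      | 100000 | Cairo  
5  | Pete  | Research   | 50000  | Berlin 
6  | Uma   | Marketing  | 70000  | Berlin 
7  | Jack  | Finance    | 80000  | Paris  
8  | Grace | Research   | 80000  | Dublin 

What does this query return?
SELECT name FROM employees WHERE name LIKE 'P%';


LIKE 'P%' matches names starting with 'P'
Matching: 1

1 rows:
Pete


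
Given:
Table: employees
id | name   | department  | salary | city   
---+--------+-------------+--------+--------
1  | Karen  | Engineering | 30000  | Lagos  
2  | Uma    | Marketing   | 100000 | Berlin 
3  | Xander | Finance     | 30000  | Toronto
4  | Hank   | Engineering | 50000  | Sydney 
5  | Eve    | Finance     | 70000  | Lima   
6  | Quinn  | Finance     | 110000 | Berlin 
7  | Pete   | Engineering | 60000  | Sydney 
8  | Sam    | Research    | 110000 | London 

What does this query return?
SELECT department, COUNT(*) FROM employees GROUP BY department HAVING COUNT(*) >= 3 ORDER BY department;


Groups with count >= 3:
  Engineering: 3 -> PASS
  Finance: 3 -> PASS
  Marketing: 1 -> filtered out
  Research: 1 -> filtered out


2 groups:
Engineering, 3
Finance, 3


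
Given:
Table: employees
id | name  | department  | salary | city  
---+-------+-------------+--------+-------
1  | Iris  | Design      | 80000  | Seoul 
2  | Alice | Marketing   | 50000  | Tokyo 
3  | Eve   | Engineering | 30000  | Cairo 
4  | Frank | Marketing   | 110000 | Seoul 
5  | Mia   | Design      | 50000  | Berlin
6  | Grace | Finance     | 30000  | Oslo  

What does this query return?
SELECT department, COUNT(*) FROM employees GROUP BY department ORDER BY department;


Assigning each row to its department group:
  Iris -> Design
  Alice -> Marketing
  Eve -> Engineering
  Frank -> Marketing
  Mia -> Design
  Grace -> Finance


4 groups:
Design, 2
Engineering, 1
Finance, 1
Marketing, 2


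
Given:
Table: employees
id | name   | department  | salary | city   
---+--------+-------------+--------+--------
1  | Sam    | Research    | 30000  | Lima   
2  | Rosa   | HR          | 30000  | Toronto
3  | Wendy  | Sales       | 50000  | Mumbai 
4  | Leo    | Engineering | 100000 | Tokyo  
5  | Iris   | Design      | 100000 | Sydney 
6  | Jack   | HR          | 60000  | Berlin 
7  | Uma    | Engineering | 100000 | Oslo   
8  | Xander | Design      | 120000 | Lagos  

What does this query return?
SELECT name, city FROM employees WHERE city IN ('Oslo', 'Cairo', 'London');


Filtering: city IN ('Oslo', 'Cairo', 'London')
Matching: 1 rows

1 rows:
Uma, Oslo


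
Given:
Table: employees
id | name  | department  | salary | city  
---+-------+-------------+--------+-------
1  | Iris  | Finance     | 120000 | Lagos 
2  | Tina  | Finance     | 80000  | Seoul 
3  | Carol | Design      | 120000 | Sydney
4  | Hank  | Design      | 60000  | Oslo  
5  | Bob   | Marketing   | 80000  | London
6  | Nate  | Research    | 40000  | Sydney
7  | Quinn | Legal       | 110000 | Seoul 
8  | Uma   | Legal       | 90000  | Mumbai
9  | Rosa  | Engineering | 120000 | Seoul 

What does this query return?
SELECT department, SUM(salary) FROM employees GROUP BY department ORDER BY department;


Summing salary within each department:
  Design: 120000 + 60000 = 180000
  Engineering: 120000 = 120000
  Finance: 120000 + 80000 = 200000
  Legal: 110000 + 90000 = 200000
  Marketing: 80000 = 80000
  Research: 40000 = 40000


6 groups:
Design, 180000
Engineering, 120000
Finance, 200000
Legal, 200000
Marketing, 80000
Research, 40000


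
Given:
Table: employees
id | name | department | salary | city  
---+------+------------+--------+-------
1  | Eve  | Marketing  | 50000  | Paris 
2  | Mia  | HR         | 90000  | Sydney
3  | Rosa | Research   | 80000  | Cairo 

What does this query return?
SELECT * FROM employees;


SELECT * returns all 3 rows with all columns

3 rows:
1, Eve, Marketing, 50000, Paris
2, Mia, HR, 90000, Sydney
3, Rosa, Research, 80000, Cairo


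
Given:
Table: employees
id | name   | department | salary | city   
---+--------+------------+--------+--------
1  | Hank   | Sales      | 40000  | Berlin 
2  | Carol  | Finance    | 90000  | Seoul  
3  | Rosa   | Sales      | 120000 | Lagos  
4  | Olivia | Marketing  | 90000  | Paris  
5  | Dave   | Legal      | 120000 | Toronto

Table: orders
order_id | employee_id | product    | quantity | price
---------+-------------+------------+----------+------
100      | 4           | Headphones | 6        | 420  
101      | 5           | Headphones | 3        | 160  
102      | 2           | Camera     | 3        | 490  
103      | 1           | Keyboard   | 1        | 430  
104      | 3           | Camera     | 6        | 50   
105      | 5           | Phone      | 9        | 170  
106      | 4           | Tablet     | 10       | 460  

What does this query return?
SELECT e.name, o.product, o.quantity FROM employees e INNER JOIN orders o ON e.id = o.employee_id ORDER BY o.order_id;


Joining employees.id = orders.employee_id:
  employee Olivia (id=4) -> order Headphones
  employee Dave (id=5) -> order Headphones
  employee Carol (id=2) -> order Camera
  employee Hank (id=1) -> order Keyboard
  employee Rosa (id=3) -> order Camera
  employee Dave (id=5) -> order Phone
  employee Olivia (id=4) -> order Tablet


7 rows:
Olivia, Headphones, 6
Dave, Headphones, 3
Carol, Camera, 3
Hank, Keyboard, 1
Rosa, Camera, 6
Dave, Phone, 9
Olivia, Tablet, 10


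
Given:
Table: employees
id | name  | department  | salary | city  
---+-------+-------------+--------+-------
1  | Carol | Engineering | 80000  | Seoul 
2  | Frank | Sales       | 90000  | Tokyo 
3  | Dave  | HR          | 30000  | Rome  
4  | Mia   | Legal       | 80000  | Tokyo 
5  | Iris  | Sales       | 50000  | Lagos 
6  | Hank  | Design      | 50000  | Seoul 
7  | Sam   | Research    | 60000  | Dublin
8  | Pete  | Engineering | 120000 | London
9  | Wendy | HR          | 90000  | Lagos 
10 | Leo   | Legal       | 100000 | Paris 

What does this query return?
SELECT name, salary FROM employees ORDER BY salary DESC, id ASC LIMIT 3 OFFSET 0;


Sort by salary DESC (id ASC tiebreak), then skip 0 and take 3
Rows 1 through 3

3 rows:
Pete, 120000
Leo, 100000
Frank, 90000


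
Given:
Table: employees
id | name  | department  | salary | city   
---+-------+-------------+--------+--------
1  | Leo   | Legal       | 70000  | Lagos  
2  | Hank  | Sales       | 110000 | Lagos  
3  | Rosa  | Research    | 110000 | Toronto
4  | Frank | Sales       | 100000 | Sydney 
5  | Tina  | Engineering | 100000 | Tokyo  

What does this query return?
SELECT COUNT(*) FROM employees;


COUNT(*) counts all rows

5


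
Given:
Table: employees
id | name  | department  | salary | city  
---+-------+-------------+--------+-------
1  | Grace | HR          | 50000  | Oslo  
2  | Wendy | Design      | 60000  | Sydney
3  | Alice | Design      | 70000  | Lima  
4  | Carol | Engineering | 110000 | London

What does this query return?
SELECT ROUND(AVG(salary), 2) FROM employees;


SUM(salary) = 290000
COUNT = 4
ROUND(AVG, 2) = ROUND(290000 / 4, 2) = 72500.0

72500.0


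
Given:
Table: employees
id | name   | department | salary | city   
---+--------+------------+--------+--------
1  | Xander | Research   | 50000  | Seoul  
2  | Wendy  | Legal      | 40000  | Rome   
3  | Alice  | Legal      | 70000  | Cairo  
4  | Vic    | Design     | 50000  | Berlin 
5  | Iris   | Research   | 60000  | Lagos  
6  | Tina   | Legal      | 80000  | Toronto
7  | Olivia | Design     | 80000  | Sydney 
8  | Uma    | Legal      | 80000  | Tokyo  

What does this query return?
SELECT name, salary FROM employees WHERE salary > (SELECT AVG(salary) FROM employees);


Subquery: AVG(salary) = 63750.0
Filtering: salary > 63750.0
  Alice (70000) -> MATCH
  Tina (80000) -> MATCH
  Olivia (80000) -> MATCH
  Uma (80000) -> MATCH


4 rows:
Alice, 70000
Tina, 80000
Olivia, 80000
Uma, 80000


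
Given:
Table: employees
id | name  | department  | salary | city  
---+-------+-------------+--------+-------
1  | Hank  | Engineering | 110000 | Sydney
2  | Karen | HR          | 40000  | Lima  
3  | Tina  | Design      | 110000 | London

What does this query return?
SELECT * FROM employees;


SELECT * returns all 3 rows with all columns

3 rows:
1, Hank, Engineering, 110000, Sydney
2, Karen, HR, 40000, Lima
3, Tina, Design, 110000, London


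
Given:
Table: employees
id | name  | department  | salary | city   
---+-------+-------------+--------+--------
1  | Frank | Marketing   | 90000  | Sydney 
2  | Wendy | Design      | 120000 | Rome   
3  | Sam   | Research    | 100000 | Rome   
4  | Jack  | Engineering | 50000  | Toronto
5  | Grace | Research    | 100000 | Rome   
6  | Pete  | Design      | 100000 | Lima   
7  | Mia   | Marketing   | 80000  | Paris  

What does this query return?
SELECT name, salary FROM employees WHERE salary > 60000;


Filtering: salary > 60000
Matching: 6 rows

6 rows:
Frank, 90000
Wendy, 120000
Sam, 100000
Grace, 100000
Pete, 100000
Mia, 80000


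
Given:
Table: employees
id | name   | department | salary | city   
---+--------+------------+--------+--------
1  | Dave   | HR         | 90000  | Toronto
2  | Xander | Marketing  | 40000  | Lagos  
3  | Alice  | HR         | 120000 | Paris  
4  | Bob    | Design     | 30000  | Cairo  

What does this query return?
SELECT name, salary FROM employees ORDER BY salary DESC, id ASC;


Sorting by salary DESC, then id ASC for ties

4 rows:
Alice, 120000
Dave, 90000
Xander, 40000
Bob, 30000


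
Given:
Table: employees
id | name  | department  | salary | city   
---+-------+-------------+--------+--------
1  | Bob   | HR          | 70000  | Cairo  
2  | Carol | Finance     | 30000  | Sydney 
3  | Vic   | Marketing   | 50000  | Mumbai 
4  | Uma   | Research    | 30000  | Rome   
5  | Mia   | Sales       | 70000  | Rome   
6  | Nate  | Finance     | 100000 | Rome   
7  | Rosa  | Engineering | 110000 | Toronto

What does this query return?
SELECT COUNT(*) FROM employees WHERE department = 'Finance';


Counting rows where department = 'Finance'
  Carol -> MATCH
  Nate -> MATCH


2


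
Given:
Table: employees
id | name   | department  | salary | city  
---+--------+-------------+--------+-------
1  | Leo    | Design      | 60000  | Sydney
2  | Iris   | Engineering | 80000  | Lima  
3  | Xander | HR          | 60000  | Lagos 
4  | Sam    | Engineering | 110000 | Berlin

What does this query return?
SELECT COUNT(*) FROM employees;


COUNT(*) counts all rows

4


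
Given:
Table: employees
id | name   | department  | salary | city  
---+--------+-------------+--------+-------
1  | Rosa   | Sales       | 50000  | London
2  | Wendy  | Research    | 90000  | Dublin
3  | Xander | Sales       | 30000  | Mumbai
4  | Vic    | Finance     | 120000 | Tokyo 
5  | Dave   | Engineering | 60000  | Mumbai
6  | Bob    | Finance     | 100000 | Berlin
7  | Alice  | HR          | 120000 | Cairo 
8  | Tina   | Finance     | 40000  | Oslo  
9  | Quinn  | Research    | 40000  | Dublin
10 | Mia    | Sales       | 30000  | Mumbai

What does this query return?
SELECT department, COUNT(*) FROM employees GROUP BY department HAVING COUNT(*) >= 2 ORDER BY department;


Groups with count >= 2:
  Finance: 3 -> PASS
  Research: 2 -> PASS
  Sales: 3 -> PASS
  Engineering: 1 -> filtered out
  HR: 1 -> filtered out


3 groups:
Finance, 3
Research, 2
Sales, 3


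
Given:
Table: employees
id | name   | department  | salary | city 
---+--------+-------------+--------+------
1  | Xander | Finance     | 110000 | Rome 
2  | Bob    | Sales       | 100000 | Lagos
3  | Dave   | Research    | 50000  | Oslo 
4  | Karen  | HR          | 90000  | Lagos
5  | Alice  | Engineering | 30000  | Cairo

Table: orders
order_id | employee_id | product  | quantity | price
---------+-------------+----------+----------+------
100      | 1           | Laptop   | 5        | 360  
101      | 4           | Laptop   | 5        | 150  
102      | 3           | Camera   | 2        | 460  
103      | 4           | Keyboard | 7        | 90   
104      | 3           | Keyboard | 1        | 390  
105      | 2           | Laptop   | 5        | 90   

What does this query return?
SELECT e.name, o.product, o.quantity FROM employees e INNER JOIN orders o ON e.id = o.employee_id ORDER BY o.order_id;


Joining employees.id = orders.employee_id:
  employee Xander (id=1) -> order Laptop
  employee Karen (id=4) -> order Laptop
  employee Dave (id=3) -> order Camera
  employee Karen (id=4) -> order Keyboard
  employee Dave (id=3) -> order Keyboard
  employee Bob (id=2) -> order Laptop


6 rows:
Xander, Laptop, 5
Karen, Laptop, 5
Dave, Camera, 2
Karen, Keyboard, 7
Dave, Keyboard, 1
Bob, Laptop, 5


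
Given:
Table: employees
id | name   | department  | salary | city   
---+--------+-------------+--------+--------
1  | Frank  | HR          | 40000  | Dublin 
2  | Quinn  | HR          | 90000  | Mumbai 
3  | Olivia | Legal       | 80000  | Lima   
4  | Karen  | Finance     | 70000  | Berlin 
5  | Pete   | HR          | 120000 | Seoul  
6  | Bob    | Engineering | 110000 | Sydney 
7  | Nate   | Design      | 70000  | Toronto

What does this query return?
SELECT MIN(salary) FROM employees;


Salaries: 40000, 90000, 80000, 70000, 120000, 110000, 70000
MIN = 40000

40000


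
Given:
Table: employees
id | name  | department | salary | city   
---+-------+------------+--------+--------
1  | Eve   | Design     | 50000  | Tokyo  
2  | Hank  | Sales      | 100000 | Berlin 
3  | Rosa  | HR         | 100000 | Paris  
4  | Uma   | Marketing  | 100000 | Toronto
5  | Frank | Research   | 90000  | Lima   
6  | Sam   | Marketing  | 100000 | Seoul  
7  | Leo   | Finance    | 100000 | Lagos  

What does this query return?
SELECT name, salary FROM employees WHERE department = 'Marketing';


Filtering: department = 'Marketing'
Matching rows: 2

2 rows:
Uma, 100000
Sam, 100000


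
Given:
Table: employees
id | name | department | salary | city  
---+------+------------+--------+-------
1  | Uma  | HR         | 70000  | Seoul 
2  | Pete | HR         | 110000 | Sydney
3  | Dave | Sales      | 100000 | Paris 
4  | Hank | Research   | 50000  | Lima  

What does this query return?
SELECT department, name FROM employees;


Projecting columns: department, name

4 rows:
HR, Uma
HR, Pete
Sales, Dave
Research, Hank


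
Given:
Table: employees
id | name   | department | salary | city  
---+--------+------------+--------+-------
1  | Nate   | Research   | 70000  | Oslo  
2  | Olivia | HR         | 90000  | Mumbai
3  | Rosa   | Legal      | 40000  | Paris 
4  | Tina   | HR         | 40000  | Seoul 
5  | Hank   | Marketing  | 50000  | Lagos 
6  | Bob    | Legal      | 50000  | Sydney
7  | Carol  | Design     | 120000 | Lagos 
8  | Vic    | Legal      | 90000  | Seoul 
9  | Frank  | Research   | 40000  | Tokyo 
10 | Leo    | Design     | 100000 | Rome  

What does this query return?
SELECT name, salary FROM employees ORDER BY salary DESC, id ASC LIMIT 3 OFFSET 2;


Sort by salary DESC (id ASC tiebreak), then skip 2 and take 3
Rows 3 through 5

3 rows:
Olivia, 90000
Vic, 90000
Nate, 70000


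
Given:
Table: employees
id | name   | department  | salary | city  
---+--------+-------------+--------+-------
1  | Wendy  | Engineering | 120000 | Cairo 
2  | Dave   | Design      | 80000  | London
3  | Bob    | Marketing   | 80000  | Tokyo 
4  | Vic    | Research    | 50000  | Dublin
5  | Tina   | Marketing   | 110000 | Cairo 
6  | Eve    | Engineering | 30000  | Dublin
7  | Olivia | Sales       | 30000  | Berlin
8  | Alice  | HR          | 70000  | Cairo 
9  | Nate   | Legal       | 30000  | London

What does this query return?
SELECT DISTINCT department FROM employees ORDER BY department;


All 'department' values (row order): Engineering, Design, Marketing, Research, Marketing, Engineering, Sales, HR, Legal
Removing duplicates leaves 7 unique value(s).

7 values:
Design
Engineering
HR
Legal
Marketing
Research
Sales


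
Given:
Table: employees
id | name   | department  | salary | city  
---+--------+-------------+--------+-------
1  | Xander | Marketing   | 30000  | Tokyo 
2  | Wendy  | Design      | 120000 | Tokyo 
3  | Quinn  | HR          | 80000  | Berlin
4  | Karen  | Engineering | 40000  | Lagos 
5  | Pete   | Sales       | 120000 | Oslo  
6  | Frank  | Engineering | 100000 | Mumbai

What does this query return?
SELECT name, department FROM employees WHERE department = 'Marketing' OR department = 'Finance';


Filtering: department = 'Marketing' OR 'Finance'
Matching: 1 rows

1 rows:
Xander, Marketing


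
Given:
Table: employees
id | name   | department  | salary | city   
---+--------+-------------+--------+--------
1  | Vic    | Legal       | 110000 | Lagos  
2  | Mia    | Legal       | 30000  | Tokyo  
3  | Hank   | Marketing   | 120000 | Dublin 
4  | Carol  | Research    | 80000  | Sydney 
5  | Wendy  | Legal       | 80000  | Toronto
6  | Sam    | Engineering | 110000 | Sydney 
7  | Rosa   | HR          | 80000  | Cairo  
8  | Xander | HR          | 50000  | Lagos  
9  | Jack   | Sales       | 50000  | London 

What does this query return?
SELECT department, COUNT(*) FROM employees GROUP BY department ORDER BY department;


Assigning each row to its department group:
  Vic -> Legal
  Mia -> Legal
  Hank -> Marketing
  Carol -> Research
  Wendy -> Legal
  Sam -> Engineering
  Rosa -> HR
  Xander -> HR
  Jack -> Sales


6 groups:
Engineering, 1
HR, 2
Legal, 3
Marketing, 1
Research, 1
Sales, 1


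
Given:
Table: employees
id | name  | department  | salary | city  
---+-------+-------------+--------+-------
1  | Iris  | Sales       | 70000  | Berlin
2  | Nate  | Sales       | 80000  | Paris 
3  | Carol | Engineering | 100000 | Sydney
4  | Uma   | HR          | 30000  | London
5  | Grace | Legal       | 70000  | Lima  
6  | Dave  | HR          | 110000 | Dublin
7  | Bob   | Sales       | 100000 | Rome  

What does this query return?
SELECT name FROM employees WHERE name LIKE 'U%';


LIKE 'U%' matches names starting with 'U'
Matching: 1

1 rows:
Uma


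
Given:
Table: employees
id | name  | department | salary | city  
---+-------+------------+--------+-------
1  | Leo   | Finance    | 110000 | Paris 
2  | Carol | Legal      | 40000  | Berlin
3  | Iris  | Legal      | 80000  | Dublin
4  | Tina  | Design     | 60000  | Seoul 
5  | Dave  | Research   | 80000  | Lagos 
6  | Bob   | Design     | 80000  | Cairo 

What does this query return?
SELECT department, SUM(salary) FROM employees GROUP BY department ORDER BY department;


Summing salary within each department:
  Design: 60000 + 80000 = 140000
  Finance: 110000 = 110000
  Legal: 40000 + 80000 = 120000
  Research: 80000 = 80000


4 groups:
Design, 140000
Finance, 110000
Legal, 120000
Research, 80000


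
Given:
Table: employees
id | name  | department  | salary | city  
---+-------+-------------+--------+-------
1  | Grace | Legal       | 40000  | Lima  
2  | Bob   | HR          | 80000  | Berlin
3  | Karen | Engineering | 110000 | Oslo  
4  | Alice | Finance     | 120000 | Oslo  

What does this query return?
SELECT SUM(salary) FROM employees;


SUM(salary) = 40000 + 80000 + 110000 + 120000 = 350000

350000


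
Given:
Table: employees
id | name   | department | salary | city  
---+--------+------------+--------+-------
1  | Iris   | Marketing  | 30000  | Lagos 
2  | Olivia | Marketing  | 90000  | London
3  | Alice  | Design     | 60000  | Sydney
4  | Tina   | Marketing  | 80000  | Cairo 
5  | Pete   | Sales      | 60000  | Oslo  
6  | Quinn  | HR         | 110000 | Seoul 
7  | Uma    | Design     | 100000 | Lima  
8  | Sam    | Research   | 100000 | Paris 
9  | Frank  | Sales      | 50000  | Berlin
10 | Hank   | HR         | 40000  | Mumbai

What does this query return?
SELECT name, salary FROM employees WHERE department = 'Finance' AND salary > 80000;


Filtering: department = 'Finance' AND salary > 80000
Matching: 0 rows

Empty result set (0 rows)


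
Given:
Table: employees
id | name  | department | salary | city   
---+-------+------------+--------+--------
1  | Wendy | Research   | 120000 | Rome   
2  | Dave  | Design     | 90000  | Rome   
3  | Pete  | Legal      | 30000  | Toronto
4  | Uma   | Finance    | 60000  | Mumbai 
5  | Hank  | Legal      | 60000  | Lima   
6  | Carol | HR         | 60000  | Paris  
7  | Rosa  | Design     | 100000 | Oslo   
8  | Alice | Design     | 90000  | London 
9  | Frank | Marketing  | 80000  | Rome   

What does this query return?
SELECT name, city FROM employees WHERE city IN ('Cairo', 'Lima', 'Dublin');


Filtering: city IN ('Cairo', 'Lima', 'Dublin')
Matching: 1 rows

1 rows:
Hank, Lima


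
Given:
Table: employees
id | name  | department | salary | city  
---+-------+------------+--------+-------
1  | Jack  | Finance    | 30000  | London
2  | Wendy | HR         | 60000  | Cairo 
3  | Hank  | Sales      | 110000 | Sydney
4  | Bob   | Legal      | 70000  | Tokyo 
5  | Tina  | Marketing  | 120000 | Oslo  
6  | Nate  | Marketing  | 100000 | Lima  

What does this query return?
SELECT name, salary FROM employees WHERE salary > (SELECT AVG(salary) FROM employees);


Subquery: AVG(salary) = 81666.67
Filtering: salary > 81666.67
  Hank (110000) -> MATCH
  Tina (120000) -> MATCH
  Nate (100000) -> MATCH


3 rows:
Hank, 110000
Tina, 120000
Nate, 100000


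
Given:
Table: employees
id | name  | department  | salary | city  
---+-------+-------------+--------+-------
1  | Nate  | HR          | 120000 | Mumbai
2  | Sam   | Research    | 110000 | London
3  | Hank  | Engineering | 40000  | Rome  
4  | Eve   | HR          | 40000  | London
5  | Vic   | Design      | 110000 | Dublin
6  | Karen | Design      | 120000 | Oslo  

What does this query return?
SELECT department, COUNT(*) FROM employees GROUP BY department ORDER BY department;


Assigning each row to its department group:
  Nate -> HR
  Sam -> Research
  Hank -> Engineering
  Eve -> HR
  Vic -> Design
  Karen -> Design


4 groups:
Design, 2
Engineering, 1
HR, 2
Research, 1


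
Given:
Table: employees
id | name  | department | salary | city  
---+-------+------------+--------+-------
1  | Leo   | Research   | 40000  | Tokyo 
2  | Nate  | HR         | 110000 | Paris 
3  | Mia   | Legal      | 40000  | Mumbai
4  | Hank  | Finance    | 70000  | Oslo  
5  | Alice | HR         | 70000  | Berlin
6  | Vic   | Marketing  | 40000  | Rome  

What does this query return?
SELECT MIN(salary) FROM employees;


Salaries: 40000, 110000, 40000, 70000, 70000, 40000
MIN = 40000

40000


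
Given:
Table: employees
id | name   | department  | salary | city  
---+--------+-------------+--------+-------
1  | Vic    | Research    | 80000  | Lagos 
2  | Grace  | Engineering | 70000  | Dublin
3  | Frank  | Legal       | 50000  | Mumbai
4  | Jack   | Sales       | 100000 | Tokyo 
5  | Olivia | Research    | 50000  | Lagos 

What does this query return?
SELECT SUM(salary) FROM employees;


SUM(salary) = 80000 + 70000 + 50000 + 100000 + 50000 = 350000

350000


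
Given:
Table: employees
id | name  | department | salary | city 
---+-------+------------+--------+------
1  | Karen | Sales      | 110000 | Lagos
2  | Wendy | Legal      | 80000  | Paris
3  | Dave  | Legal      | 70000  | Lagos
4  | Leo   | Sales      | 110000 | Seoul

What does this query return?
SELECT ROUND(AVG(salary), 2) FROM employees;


SUM(salary) = 370000
COUNT = 4
ROUND(AVG, 2) = ROUND(370000 / 4, 2) = 92500.0

92500.0


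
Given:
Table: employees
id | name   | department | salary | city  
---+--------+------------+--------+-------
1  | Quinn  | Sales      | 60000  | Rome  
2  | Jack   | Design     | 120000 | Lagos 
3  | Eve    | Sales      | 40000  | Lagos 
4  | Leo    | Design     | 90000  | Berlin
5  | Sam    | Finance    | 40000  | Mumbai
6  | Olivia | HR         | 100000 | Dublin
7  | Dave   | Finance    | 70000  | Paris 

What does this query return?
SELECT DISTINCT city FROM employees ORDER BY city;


All 'city' values (row order): Rome, Lagos, Lagos, Berlin, Mumbai, Dublin, Paris
Removing duplicates leaves 6 unique value(s).

6 values:
Berlin
Dublin
Lagos
Mumbai
Paris
Rome


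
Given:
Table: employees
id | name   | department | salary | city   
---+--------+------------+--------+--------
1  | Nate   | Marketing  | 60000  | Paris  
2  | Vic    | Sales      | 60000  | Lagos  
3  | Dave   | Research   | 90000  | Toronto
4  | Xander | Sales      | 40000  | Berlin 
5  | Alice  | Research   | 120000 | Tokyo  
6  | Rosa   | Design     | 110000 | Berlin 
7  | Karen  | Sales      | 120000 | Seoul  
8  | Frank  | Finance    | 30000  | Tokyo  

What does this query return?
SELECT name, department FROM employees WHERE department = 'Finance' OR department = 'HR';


Filtering: department = 'Finance' OR 'HR'
Matching: 1 rows

1 rows:
Frank, Finance


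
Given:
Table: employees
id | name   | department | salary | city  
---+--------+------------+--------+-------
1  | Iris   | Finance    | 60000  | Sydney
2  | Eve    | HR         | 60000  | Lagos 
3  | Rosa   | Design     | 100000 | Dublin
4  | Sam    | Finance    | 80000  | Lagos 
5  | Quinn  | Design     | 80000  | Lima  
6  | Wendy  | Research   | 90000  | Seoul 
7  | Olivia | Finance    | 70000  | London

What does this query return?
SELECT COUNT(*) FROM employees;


COUNT(*) counts all rows

7


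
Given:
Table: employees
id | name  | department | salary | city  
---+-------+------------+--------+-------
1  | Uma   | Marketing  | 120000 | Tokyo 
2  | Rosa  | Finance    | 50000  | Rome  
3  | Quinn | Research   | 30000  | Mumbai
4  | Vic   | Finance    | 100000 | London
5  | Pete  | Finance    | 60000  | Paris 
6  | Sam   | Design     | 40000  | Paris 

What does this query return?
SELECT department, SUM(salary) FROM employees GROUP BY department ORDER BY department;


Summing salary within each department:
  Design: 40000 = 40000
  Finance: 50000 + 100000 + 60000 = 210000
  Marketing: 120000 = 120000
  Research: 30000 = 30000


4 groups:
Design, 40000
Finance, 210000
Marketing, 120000
Research, 30000


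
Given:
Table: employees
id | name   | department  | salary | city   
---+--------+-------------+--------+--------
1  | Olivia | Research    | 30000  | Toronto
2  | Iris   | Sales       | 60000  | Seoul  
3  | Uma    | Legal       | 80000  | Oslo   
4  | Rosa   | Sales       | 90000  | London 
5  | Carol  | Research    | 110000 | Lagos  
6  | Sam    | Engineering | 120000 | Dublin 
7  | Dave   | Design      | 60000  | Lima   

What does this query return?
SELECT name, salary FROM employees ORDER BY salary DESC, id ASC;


Sorting by salary DESC, then id ASC for ties

7 rows:
Sam, 120000
Carol, 110000
Rosa, 90000
Uma, 80000
Iris, 60000
Dave, 60000
Olivia, 30000


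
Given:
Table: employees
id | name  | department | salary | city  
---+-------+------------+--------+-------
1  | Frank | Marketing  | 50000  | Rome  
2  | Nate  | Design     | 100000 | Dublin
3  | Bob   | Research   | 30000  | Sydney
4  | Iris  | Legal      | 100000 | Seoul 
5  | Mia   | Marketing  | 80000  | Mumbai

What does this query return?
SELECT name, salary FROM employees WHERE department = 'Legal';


Filtering: department = 'Legal'
Matching rows: 1

1 rows:
Iris, 100000


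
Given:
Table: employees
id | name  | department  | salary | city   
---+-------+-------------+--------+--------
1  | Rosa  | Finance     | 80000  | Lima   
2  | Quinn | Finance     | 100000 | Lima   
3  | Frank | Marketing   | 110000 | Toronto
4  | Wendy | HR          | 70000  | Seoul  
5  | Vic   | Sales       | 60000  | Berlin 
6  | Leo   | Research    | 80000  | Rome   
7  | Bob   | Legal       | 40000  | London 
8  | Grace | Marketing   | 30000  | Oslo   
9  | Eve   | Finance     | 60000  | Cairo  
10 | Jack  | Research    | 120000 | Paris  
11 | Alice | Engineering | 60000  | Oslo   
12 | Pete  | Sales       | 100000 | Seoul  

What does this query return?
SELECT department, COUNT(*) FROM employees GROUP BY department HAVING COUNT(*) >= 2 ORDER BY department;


Groups with count >= 2:
  Finance: 3 -> PASS
  Marketing: 2 -> PASS
  Research: 2 -> PASS
  Sales: 2 -> PASS
  Engineering: 1 -> filtered out
  HR: 1 -> filtered out
  Legal: 1 -> filtered out


4 groups:
Finance, 3
Marketing, 2
Research, 2
Sales, 2


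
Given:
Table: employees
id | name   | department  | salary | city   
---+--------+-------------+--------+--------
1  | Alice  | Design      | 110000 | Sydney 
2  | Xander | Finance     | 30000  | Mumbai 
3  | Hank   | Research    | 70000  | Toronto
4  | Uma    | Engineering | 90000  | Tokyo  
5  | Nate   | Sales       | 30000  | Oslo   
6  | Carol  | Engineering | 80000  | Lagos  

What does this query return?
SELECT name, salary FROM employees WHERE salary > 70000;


Filtering: salary > 70000
Matching: 3 rows

3 rows:
Alice, 110000
Uma, 90000
Carol, 80000


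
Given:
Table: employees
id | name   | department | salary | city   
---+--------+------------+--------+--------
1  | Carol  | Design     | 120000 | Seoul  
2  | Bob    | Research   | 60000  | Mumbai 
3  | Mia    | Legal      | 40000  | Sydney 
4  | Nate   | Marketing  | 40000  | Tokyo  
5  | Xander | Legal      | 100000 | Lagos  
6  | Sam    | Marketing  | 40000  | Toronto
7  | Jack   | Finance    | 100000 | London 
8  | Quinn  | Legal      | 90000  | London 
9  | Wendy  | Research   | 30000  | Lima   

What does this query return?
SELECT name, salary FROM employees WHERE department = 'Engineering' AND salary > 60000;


Filtering: department = 'Engineering' AND salary > 60000
Matching: 0 rows

Empty result set (0 rows)


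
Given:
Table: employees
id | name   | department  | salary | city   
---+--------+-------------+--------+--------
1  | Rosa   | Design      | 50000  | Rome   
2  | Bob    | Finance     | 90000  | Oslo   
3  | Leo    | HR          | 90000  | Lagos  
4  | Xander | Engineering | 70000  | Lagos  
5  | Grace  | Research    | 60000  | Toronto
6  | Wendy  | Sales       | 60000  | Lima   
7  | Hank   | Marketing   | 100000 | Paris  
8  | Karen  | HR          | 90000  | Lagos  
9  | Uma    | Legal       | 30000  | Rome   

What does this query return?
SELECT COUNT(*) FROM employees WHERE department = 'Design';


Counting rows where department = 'Design'
  Rosa -> MATCH


1


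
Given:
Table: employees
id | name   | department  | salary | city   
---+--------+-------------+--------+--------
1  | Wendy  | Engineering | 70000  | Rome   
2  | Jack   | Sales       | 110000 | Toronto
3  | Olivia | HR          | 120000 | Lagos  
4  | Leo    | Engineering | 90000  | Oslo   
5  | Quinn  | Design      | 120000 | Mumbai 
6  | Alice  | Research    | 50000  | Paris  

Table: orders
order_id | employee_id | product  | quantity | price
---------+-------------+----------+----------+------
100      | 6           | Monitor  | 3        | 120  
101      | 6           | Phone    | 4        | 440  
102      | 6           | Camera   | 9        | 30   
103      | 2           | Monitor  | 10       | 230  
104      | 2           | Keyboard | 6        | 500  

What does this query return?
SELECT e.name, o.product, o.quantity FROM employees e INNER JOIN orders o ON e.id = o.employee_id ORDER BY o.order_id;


Joining employees.id = orders.employee_id:
  employee Alice (id=6) -> order Monitor
  employee Alice (id=6) -> order Phone
  employee Alice (id=6) -> order Camera
  employee Jack (id=2) -> order Monitor
  employee Jack (id=2) -> order Keyboard


5 rows:
Alice, Monitor, 3
Alice, Phone, 4
Alice, Camera, 9
Jack, Monitor, 10
Jack, Keyboard, 6


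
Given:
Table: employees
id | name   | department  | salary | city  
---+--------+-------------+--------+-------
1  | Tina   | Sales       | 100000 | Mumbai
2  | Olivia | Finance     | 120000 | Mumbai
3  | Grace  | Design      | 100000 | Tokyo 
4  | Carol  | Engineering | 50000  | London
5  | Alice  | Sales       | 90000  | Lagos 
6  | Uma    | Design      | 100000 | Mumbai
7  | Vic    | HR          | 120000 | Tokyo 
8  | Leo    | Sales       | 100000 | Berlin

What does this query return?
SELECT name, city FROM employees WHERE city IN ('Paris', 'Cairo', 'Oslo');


Filtering: city IN ('Paris', 'Cairo', 'Oslo')
Matching: 0 rows

Empty result set (0 rows)


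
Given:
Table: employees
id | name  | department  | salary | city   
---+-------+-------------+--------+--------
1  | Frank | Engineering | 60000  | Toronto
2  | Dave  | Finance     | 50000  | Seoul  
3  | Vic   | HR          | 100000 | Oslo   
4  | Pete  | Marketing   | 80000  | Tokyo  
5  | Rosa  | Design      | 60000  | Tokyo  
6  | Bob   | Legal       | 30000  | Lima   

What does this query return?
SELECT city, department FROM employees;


Projecting columns: city, department

6 rows:
Toronto, Engineering
Seoul, Finance
Oslo, HR
Tokyo, Marketing
Tokyo, Design
Lima, Legal


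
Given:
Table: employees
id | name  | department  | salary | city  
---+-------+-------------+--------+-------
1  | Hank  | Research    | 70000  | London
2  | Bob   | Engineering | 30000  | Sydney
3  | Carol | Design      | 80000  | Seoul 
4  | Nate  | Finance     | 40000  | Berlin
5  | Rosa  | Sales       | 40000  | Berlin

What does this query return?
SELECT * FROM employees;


SELECT * returns all 5 rows with all columns

5 rows:
1, Hank, Research, 70000, London
2, Bob, Engineering, 30000, Sydney
3, Carol, Design, 80000, Seoul
4, Nate, Finance, 40000, Berlin
5, Rosa, Sales, 40000, Berlin
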